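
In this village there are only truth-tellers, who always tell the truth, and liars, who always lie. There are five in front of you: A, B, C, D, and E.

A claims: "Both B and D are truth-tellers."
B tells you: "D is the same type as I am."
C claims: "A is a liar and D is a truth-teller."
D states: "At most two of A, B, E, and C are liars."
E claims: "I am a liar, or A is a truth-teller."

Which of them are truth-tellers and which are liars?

Consider A. Suppose A is a liar.
Then whichever role E has, E's statement has the wrong truth value — contradiction.
So A is a truth-teller.
With that fixed, C's statement is false, so C is a liar.
With that fixed, E's statement is true, so E is a truth-teller.
With that fixed, D's statement is true, so D is a truth-teller.
Consider B. Suppose B is a liar.
Then A's statement comes out false, contradicting A being a truth-teller.
So B is a truth-teller.

A: truth-teller, B: truth-teller, C: liar, D: truth-teller, E: truth-teller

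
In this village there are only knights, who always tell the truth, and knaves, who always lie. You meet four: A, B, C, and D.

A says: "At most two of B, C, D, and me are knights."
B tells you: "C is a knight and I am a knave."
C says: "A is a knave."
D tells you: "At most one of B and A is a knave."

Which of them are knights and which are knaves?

A: knight, B: knave, C: knave, D: knight

Consider A. Suppose A is a knave.
Then no assignment of the remaining roles makes every statement match its speaker's type — contradiction.
So A is a knight.
With that fixed, C's statement is false, so C is a knave.
With that fixed, D's statement is true, so D is a knight.
With that fixed, B's statement is false, so B is a knave.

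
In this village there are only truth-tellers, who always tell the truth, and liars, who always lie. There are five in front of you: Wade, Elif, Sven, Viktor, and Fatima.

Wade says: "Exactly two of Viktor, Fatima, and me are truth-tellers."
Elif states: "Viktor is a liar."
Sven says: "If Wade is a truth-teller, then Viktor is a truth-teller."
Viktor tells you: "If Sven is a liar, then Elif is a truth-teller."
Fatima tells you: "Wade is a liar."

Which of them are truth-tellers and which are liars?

Consider Wade. Suppose Wade is a liar.
Then no assignment of the remaining roles makes every statement match its speaker's type — contradiction.
So Wade is a truth-teller.
With that fixed, Fatima's statement is false, so Fatima is a liar.
Consider Elif. Suppose Elif is a truth-teller.
Then no assignment of the remaining roles makes every statement match its speaker's type — contradiction.
So Elif is a liar.
Consider Sven. Suppose Sven is a liar.
Then no assignment of the remaining roles makes every statement match its speaker's type — contradiction.
So Sven is a truth-teller.
With that fixed, Viktor's statement is true, so Viktor is a truth-teller.

Wade: truth-teller, Elif: liar, Sven: truth-teller, Viktor: truth-teller, Fatima: liar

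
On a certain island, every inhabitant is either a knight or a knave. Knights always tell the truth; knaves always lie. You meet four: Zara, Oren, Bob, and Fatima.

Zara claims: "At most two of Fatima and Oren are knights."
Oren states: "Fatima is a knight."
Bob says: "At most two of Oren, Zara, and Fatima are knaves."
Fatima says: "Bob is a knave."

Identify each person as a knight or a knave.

Regardless of anyone's role, Zara's statement is true, so Zara is a knight.
With that fixed, Bob's statement is true, so Bob is a knight.
With that fixed, Fatima's statement is false, so Fatima is a knave.
With that fixed, Oren's statement is false, so Oren is a knave.

Zara: knight, Oren: knave, Bob: knight, Fatima: knave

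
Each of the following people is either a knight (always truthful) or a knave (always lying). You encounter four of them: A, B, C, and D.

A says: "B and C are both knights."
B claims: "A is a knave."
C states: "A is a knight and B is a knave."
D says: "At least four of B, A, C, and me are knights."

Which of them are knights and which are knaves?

Consider A. Suppose A is a knight.
Then no assignment of the remaining roles makes every statement match its speaker's type — contradiction.
So A is a knave.
With that fixed, B's statement is true, so B is a knight.
With that fixed, C's statement is false, so C is a knave.
With that fixed, D's statement is false, so D is a knave.

A: knave, B: knight, C: knave, D: knave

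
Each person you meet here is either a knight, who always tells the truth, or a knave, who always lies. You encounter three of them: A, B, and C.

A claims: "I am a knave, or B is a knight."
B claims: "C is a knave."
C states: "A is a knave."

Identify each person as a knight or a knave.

Consider A. Suppose A is a knave.
Then A's own statement would have to be false, but it can't be — contradiction.
So A is a knight.
With that fixed, C's statement is false, so C is a knave.
With that fixed, B's statement is true, so B is a knight.

A: knight, B: knight, C: knave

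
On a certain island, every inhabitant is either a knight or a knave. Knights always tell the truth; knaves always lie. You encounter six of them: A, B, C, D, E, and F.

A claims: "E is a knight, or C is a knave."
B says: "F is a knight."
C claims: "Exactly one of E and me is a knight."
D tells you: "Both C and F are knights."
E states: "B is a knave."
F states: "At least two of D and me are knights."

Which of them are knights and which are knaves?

A: knave, B: knight, C: knight, D: knight, E: knave, F: knight

Consider A. Suppose A is a knight.
Then no assignment of the remaining roles makes every statement match its speaker's type — contradiction.
So A is a knave.
Consider B. Suppose B is a knave.
Then no assignment of the remaining roles makes every statement match its speaker's type — contradiction.
So B is a knight.
With that fixed, E's statement is false, so E is a knave.
Consider C. Suppose C is a knave.
Then A's statement comes out true, contradicting A being a knave.
So C is a knight.
Consider D. Suppose D is a knave.
Then no assignment of the remaining roles makes every statement match its speaker's type — contradiction.
So D is a knight.
Consider F. Suppose F is a knave.
Then B's statement comes out false, contradicting B being a knight.
So F is a knight.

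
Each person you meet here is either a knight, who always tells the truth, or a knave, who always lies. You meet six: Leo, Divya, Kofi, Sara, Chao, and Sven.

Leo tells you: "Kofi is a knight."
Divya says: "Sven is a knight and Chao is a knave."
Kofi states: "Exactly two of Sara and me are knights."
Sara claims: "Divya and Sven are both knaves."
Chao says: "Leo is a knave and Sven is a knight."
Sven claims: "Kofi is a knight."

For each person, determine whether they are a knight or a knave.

Consider Leo. Suppose Leo is a knight.
Then no assignment of the remaining roles makes every statement match its speaker's type — contradiction.
So Leo is a knave.
Consider Divya. Suppose Divya is a knight.
Then no assignment of the remaining roles makes every statement match its speaker's type — contradiction.
So Divya is a knave.
Consider Kofi. Suppose Kofi is a knight.
Then Leo's statement comes out true, contradicting Leo being a knave.
So Kofi is a knave.
With that fixed, Sven's statement is false, so Sven is a knave.
With that fixed, Sara's statement is true, so Sara is a knight.
With that fixed, Chao's statement is false, so Chao is a knave.

Leo: knave, Divya: knave, Kofi: knave, Sara: knight, Chao: knave, Sven: knave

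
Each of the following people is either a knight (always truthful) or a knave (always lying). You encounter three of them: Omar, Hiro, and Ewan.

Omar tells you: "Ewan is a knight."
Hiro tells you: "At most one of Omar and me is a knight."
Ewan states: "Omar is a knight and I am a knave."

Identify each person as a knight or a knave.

Omar: knave, Hiro: knight, Ewan: knave

Consider Omar. Suppose Omar is a knight.
Then whichever role Hiro has, Hiro's statement has the wrong truth value — contradiction.
So Omar is a knave.
With that fixed, Hiro's statement is true, so Hiro is a knight.
With that fixed, Ewan's statement is false, so Ewan is a knave.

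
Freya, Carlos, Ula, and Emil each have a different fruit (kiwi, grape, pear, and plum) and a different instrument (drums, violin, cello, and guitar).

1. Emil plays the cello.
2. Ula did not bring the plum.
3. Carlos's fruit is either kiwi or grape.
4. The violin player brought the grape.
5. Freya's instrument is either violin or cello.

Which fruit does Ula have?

pear

With clues 1–2, plum is impossible for Ula's fruit.
With clues 1–5, grape and kiwi are impossible for Ula's fruit.
That leaves pear.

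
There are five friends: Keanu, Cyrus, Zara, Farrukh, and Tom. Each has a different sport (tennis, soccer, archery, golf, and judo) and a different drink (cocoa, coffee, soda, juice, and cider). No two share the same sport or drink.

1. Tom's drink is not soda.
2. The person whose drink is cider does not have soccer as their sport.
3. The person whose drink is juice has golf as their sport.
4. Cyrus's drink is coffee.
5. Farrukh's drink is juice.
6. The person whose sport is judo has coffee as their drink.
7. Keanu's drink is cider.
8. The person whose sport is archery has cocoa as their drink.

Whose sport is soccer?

With clues 1–5, Farrukh is impossible for the one with sport soccer.
With clues 1–6, Cyrus is impossible for the one with sport soccer.
With clues 1–7, Keanu is impossible for the one with sport soccer.
With clues 1–8, Tom is impossible for the one with sport soccer.
That leaves Zara.

Zara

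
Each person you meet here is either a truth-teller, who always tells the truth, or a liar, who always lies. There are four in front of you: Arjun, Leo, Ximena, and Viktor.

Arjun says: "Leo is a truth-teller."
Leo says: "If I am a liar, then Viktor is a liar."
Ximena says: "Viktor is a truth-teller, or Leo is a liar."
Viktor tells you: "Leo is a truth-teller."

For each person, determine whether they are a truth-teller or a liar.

Arjun: truth-teller, Leo: truth-teller, Ximena: truth-teller, Viktor: truth-teller

Consider Arjun. Suppose Arjun is a liar.
Then no assignment of the remaining roles makes every statement match its speaker's type — contradiction.
So Arjun is a truth-teller.
Consider Leo. Suppose Leo is a liar.
Then Arjun's statement comes out false, contradicting Arjun being a truth-teller.
So Leo is a truth-teller.
With that fixed, Viktor's statement is true, so Viktor is a truth-teller.
With that fixed, Ximena's statement is true, so Ximena is a truth-teller.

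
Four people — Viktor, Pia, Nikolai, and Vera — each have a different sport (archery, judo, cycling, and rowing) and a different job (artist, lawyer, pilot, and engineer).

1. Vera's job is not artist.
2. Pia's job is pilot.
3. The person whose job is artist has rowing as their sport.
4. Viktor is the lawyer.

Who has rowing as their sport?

With clues 1–3, Pia and Vera are impossible for the one with sport rowing.
With clues 1–4, Viktor is impossible for the one with sport rowing.
That leaves Nikolai.

Nikolai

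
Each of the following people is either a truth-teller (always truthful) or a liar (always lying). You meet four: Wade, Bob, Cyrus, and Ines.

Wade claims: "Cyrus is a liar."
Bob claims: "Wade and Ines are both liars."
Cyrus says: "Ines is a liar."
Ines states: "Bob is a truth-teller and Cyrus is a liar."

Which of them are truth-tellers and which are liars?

Wade: liar, Bob: truth-teller, Cyrus: truth-teller, Ines: liar

Consider Wade. Suppose Wade is a truth-teller.
Then no assignment of the remaining roles makes every statement match its speaker's type — contradiction.
So Wade is a liar.
Consider Bob. Suppose Bob is a liar.
Then no assignment of the remaining roles makes every statement match its speaker's type — contradiction.
So Bob is a truth-teller.
Consider Cyrus. Suppose Cyrus is a liar.
Then Wade's statement comes out true, contradicting Wade being a liar.
So Cyrus is a truth-teller.
With that fixed, Ines's statement is false, so Ines is a liar.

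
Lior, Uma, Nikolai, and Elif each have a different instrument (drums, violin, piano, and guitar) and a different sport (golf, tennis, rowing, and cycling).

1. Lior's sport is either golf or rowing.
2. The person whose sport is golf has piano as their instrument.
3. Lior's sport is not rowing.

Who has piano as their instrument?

Lior

With clues 1–3, Elif, Nikolai, and Uma are impossible for the one with instrument piano.
That leaves Lior.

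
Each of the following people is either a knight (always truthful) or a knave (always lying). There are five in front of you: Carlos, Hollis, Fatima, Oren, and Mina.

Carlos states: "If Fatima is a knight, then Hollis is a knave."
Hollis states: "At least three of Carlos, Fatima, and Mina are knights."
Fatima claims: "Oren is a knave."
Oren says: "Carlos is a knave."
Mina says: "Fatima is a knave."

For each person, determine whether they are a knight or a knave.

Carlos: knight, Hollis: knave, Fatima: knight, Oren: knave, Mina: knave

Consider Carlos. Suppose Carlos is a knave.
Then no assignment of the remaining roles makes every statement match its speaker's type — contradiction.
So Carlos is a knight.
With that fixed, Oren's statement is false, so Oren is a knave.
With that fixed, Fatima's statement is true, so Fatima is a knight.
With that fixed, Mina's statement is false, so Mina is a knave.
With that fixed, Hollis's statement is false, so Hollis is a knave.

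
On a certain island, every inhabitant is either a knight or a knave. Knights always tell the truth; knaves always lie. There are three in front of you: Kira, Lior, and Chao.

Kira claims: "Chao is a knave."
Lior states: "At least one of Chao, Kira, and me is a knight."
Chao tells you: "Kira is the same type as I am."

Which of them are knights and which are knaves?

Kira: knight, Lior: knight, Chao: knave

Consider Kira. Suppose Kira is a knave.
Then whichever role Chao has, Chao's statement has the wrong truth value — contradiction.
So Kira is a knight.
With that fixed, Lior's statement is true, so Lior is a knight.
Consider Chao. Suppose Chao is a knight.
Then Kira's statement comes out false, contradicting Kira being a knight.
So Chao is a knave.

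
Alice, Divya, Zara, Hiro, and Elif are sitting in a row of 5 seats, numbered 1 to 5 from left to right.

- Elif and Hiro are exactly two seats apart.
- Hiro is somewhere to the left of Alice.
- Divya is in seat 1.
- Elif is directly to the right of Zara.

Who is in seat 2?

Hiro

With clues 1–3, Alice and Divya are ruled out for seat 2.
With clues 1–4, Elif and Zara are ruled out for seat 2.
So seat 2 is Hiro.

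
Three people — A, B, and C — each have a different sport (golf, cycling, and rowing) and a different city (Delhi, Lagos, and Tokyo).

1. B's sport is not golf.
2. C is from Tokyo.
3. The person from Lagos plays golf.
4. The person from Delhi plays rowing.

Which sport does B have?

rowing

Clue 1 rules out golf for B's sport.
With clues 1–4, cycling is impossible for B's sport.
That leaves rowing.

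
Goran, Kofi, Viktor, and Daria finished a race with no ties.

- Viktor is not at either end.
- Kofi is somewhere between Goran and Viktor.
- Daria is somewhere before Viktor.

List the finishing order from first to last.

From clue 1: Viktor is in {2,3}.
From clues 1–2: Goran is in {1,4}.
From clues 1–3: Daria → place 1, Viktor → place 2, Kofi → place 3, Goran → place 4.

Daria, Viktor, Kofi, Goran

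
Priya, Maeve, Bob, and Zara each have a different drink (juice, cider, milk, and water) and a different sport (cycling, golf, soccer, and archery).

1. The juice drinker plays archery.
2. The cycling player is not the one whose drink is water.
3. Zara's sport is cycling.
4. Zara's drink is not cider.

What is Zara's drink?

milk

With clues 1–3, juice and water are impossible for Zara's drink.
With clues 1–4, cider is impossible for Zara's drink.
That leaves milk.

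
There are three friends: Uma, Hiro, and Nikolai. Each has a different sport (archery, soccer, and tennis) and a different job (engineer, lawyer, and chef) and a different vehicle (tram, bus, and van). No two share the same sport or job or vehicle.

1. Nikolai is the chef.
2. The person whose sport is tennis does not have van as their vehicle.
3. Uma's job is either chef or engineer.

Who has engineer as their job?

Clue 1 rules out Nikolai for the one with job engineer.
With clues 1–3, Hiro is impossible for the one with job engineer.
That leaves Uma.

Uma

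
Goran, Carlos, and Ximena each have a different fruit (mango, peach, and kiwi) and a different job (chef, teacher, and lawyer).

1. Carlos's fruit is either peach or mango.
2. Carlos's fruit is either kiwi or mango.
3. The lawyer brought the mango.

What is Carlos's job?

lawyer

With clues 1–3, chef and teacher are impossible for Carlos's job.
That leaves lawyer.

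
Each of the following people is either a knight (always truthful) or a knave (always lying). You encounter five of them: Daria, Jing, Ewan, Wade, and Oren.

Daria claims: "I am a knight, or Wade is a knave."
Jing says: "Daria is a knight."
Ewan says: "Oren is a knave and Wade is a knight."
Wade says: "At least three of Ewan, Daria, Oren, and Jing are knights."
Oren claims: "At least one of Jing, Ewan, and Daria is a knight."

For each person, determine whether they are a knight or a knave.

Consider Daria. Suppose Daria is a knave.
Then no assignment of the remaining roles makes every statement match its speaker's type — contradiction.
So Daria is a knight.
With that fixed, Jing's statement is true, so Jing is a knight.
With that fixed, Oren's statement is true, so Oren is a knight.
With that fixed, Ewan's statement is false, so Ewan is a knave.
With that fixed, Wade's statement is true, so Wade is a knight.

Daria: knight, Jing: knight, Ewan: knave, Wade: knight, Oren: knight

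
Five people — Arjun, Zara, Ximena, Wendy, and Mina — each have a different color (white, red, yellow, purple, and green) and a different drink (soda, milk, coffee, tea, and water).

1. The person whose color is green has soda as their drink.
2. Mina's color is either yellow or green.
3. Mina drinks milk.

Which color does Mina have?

With clues 1–2, purple, red, and white are impossible for Mina's color.
With clues 1–3, green is impossible for Mina's color.
That leaves yellow.

yellow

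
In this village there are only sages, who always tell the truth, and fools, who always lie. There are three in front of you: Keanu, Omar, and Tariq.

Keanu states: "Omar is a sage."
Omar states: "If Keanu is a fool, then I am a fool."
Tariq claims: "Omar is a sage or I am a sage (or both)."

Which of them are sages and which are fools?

Consider Keanu. Suppose Keanu is a fool.
Then whichever role Omar has, Omar's statement has the wrong truth value — contradiction.
So Keanu is a sage.
With that fixed, Omar's statement is true, so Omar is a sage.
With that fixed, Tariq's statement is true, so Tariq is a sage.

Keanu: sage, Omar: sage, Tariq: sage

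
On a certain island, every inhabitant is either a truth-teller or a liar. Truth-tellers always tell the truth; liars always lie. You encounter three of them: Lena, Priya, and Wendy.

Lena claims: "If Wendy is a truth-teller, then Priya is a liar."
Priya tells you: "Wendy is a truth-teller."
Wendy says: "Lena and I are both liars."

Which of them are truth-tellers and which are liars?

Consider Lena. Suppose Lena is a liar.
Then whichever role Wendy has, Wendy's statement has the wrong truth value — contradiction.
So Lena is a truth-teller.
With that fixed, Wendy's statement is false, so Wendy is a liar.
With that fixed, Priya's statement is false, so Priya is a liar.

Lena: truth-teller, Priya: liar, Wendy: liar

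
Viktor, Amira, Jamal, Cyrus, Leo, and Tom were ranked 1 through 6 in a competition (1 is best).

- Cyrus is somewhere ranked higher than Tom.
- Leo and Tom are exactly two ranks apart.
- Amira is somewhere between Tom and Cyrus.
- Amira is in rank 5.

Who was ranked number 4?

With clues 1–3, Cyrus is ruled out for rank 4.
With clues 1–4, Amira, Jamal, Tom, and Viktor are ruled out for rank 4.
So rank 4 is Leo.

Leo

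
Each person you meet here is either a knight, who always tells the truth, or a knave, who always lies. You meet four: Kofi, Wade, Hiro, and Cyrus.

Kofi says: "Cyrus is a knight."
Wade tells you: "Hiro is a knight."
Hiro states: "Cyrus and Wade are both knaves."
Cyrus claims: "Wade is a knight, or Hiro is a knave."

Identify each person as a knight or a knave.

Consider Kofi. Suppose Kofi is a knave.
Then no assignment of the remaining roles makes every statement match its speaker's type — contradiction.
So Kofi is a knight.
Consider Wade. Suppose Wade is a knight.
Then no assignment of the remaining roles makes every statement match its speaker's type — contradiction.
So Wade is a knave.
Consider Hiro. Suppose Hiro is a knight.
Then Wade's statement comes out true, contradicting Wade being a knave.
So Hiro is a knave.
With that fixed, Cyrus's statement is true, so Cyrus is a knight.

Kofi: knight, Wade: knave, Hiro: knave, Cyrus: knight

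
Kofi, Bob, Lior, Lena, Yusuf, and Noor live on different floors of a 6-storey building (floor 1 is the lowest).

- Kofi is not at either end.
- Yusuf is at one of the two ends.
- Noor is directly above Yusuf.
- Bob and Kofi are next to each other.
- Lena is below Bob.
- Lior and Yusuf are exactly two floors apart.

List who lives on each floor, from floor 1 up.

From clue 1: Kofi is in {2,3,4,5}.
From clues 1–2: Yusuf is in {1,6}.
From clues 1–3: Yusuf → floor 1, Noor → floor 2.
From clues 1–4: Kofi is in {3,4,5}.
From clues 1–5: Kofi is in {4,5}.
From clues 1–6: Lior → floor 3, Lena → floor 4, Kofi → floor 5, Bob → floor 6.

Yusuf, Noor, Lior, Lena, Kofi, Bob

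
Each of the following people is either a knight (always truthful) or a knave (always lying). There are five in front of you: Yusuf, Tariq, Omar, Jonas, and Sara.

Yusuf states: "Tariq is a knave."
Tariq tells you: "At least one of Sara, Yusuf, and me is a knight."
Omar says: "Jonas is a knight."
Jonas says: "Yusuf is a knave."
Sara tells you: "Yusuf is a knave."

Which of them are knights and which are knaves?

Yusuf: knave, Tariq: knight, Omar: knight, Jonas: knight, Sara: knight

Consider Yusuf. Suppose Yusuf is a knight.
Then no assignment of the remaining roles makes every statement match its speaker's type — contradiction.
So Yusuf is a knave.
With that fixed, Jonas's statement is true, so Jonas is a knight.
With that fixed, Sara's statement is true, so Sara is a knight.
With that fixed, Tariq's statement is true, so Tariq is a knight.
With that fixed, Omar's statement is true, so Omar is a knight.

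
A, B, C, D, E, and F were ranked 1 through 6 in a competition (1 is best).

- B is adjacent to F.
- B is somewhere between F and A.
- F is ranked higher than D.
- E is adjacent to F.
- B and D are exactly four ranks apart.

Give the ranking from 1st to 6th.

A, B, F, E, C, D

From clues 1–2: B is in {2,3,4,5}.
From clues 1–3: B is in {2,3,4}.
From clues 1–5: A → rank 1, B → rank 2, F → rank 3, E → rank 4, C → rank 5, D → rank 6.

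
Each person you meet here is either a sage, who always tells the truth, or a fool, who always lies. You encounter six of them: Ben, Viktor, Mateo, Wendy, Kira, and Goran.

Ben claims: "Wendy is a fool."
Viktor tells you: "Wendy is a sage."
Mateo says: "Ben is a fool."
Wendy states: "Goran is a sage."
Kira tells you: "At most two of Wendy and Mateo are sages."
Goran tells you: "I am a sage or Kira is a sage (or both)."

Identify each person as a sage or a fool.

Regardless of anyone's role, Kira's statement is true, so Kira is a sage.
With that fixed, Goran's statement is true, so Goran is a sage.
With that fixed, Wendy's statement is true, so Wendy is a sage.
With that fixed, Ben's statement is false, so Ben is a fool.
With that fixed, Viktor's statement is true, so Viktor is a sage.
With that fixed, Mateo's statement is true, so Mateo is a sage.

Ben: fool, Viktor: sage, Mateo: sage, Wendy: sage, Kira: sage, Goran: sage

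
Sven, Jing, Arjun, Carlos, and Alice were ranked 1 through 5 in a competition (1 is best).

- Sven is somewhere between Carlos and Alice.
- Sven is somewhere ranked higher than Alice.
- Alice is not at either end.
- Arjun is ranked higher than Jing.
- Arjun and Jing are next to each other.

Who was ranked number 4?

Arjun

With clues 1–2, Carlos is ruled out for rank 4.
With clues 1–3, Sven is ruled out for rank 4.
With clues 1–4, Jing is ruled out for rank 4.
With clues 1–5, Alice is ruled out for rank 4.
So rank 4 is Arjun.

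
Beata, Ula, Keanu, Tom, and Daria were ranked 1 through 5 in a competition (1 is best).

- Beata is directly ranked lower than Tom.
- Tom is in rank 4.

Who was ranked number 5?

With clue 1, Tom is ruled out for rank 5.
With clues 1–2, Daria, Keanu, and Ula are ruled out for rank 5.
So rank 5 is Beata.

Beata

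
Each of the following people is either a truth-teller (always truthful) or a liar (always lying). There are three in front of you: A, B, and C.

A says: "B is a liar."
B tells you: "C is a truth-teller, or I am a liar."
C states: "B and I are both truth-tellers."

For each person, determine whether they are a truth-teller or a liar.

Consider A. Suppose A is a truth-teller.
Then no assignment of the remaining roles makes every statement match its speaker's type — contradiction.
So A is a liar.
Consider B. Suppose B is a liar.
Then A's statement comes out true, contradicting A being a liar.
So B is a truth-teller.
Consider C. Suppose C is a liar.
Then B's statement comes out false, contradicting B being a truth-teller.
So C is a truth-teller.

A: liar, B: truth-teller, C: truth-teller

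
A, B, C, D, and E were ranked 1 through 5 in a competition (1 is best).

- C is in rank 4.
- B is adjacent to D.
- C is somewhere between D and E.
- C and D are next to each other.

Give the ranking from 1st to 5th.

From clue 1: C → rank 4.
From clues 1–2: A is in {1,3,5}.
From clues 1–3: E → rank 5.
From clues 1–4: A → rank 1, B → rank 2, D → rank 3.

A, B, D, C, E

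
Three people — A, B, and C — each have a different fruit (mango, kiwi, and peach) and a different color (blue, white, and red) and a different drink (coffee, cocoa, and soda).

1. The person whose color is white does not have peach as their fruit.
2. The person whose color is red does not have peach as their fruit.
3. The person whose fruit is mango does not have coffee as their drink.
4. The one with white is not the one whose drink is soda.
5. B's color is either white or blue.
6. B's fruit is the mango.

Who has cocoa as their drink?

With clues 1–6, A and C are impossible for the one with drink cocoa.
That leaves B.

B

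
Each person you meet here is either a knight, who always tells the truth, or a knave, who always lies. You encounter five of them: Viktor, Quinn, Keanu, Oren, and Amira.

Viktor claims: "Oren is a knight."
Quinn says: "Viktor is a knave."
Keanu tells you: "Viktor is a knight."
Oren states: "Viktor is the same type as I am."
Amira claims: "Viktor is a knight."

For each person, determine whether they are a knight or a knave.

Viktor: knight, Quinn: knave, Keanu: knight, Oren: knight, Amira: knight

Consider Viktor. Suppose Viktor is a knave.
Then whichever role Oren has, Oren's statement has the wrong truth value — contradiction.
So Viktor is a knight.
With that fixed, Quinn's statement is false, so Quinn is a knave.
With that fixed, Keanu's statement is true, so Keanu is a knight.
With that fixed, Amira's statement is true, so Amira is a knight.
Consider Oren. Suppose Oren is a knave.
Then Viktor's statement comes out false, contradicting Viktor being a knight.
So Oren is a knight.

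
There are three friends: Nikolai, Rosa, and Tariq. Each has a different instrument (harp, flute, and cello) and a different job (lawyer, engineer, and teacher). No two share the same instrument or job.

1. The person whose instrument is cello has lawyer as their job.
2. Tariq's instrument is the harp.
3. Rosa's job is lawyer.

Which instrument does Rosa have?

With clues 1–2, harp is impossible for Rosa's instrument.
With clues 1–3, flute is impossible for Rosa's instrument.
That leaves cello.

cello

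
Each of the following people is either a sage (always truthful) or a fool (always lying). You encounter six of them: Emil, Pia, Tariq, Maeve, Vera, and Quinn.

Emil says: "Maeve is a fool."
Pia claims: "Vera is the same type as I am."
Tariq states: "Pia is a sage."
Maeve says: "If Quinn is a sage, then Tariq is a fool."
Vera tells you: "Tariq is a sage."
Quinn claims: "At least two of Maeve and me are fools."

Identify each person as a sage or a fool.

Consider Emil. Suppose Emil is a sage.
Then no assignment of the remaining roles makes every statement match its speaker's type — contradiction.
So Emil is a fool.
Consider Pia. Suppose Pia is a fool.
Then no assignment of the remaining roles makes every statement match its speaker's type — contradiction.
So Pia is a sage.
With that fixed, Tariq's statement is true, so Tariq is a sage.
With that fixed, Vera's statement is true, so Vera is a sage.
Consider Maeve. Suppose Maeve is a fool.
Then Emil's statement comes out true, contradicting Emil being a fool.
So Maeve is a sage.
With that fixed, Quinn's statement is false, so Quinn is a fool.

Emil: fool, Pia: sage, Tariq: sage, Maeve: sage, Vera: sage, Quinn: fool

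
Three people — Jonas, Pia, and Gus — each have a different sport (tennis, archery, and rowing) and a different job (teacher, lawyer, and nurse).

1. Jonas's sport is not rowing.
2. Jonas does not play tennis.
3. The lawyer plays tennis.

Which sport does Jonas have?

Clue 1 rules out rowing for Jonas's sport.
With clues 1–2, tennis is impossible for Jonas's sport.
That leaves archery.

archery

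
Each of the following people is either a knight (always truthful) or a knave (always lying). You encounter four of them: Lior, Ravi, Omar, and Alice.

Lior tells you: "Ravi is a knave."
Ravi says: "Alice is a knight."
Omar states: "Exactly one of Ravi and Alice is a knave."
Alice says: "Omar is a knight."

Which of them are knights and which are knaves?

Consider Lior. Suppose Lior is a knave.
Then no assignment of the remaining roles makes every statement match its speaker's type — contradiction.
So Lior is a knight.
Consider Ravi. Suppose Ravi is a knight.
Then Lior's statement comes out false, contradicting Lior being a knight.
So Ravi is a knave.
Consider Omar. Suppose Omar is a knight.
Then no assignment of the remaining roles makes every statement match its speaker's type — contradiction.
So Omar is a knave.
With that fixed, Alice's statement is false, so Alice is a knave.

Lior: knight, Ravi: knave, Omar: knave, Alice: knave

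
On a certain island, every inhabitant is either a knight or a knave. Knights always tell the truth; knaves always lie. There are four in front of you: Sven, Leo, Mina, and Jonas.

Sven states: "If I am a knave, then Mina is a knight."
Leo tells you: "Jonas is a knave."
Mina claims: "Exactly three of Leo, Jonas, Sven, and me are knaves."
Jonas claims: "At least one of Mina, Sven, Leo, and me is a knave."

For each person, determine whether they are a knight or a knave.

Consider Sven. Suppose Sven is a knave.
Then no assignment of the remaining roles makes every statement match its speaker's type — contradiction.
So Sven is a knight.
Consider Leo. Suppose Leo is a knight.
Then no assignment of the remaining roles makes every statement match its speaker's type — contradiction.
So Leo is a knave.
With that fixed, Jonas's statement is true, so Jonas is a knight.
With that fixed, Mina's statement is false, so Mina is a knave.

Sven: knight, Leo: knave, Mina: knave, Jonas: knight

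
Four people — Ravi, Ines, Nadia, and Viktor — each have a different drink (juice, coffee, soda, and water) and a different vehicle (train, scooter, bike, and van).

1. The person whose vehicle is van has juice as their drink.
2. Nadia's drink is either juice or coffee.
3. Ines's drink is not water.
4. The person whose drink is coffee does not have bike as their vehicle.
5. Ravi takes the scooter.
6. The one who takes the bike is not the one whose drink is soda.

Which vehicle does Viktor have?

bike

With clues 1–5, scooter is impossible for Viktor's vehicle.
With clues 1–6, train and van are impossible for Viktor's vehicle.
That leaves bike.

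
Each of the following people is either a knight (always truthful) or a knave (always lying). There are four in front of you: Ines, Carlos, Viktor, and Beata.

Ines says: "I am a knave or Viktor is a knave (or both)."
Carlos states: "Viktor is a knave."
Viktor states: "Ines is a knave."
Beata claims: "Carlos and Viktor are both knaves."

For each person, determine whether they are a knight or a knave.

Consider Ines. Suppose Ines is a knave.
Then Ines's own statement would have to be false, but it can't be — contradiction.
So Ines is a knight.
With that fixed, Viktor's statement is false, so Viktor is a knave.
With that fixed, Carlos's statement is true, so Carlos is a knight.
With that fixed, Beata's statement is false, so Beata is a knave.

Ines: knight, Carlos: knight, Viktor: knave, Beata: knave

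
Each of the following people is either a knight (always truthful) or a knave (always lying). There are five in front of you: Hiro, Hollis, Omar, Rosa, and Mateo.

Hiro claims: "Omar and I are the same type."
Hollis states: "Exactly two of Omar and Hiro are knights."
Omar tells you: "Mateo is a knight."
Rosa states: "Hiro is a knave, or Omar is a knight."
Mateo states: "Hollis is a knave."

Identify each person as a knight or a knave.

Hiro: knave, Hollis: knave, Omar: knight, Rosa: knight, Mateo: knight

Consider Hiro. Suppose Hiro is a knight.
Then no assignment of the remaining roles makes every statement match its speaker's type — contradiction.
So Hiro is a knave.
With that fixed, Hollis's statement is false, so Hollis is a knave.
With that fixed, Rosa's statement is true, so Rosa is a knight.
With that fixed, Mateo's statement is true, so Mateo is a knight.
With that fixed, Omar's statement is true, so Omar is a knight.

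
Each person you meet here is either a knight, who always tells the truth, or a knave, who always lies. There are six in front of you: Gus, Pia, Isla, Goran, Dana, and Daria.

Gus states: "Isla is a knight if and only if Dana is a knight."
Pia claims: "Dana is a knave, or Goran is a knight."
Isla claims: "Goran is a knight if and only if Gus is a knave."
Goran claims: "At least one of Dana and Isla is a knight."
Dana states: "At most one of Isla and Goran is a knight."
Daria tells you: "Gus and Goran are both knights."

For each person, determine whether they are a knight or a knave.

Gus: knave, Pia: knight, Isla: knight, Goran: knight, Dana: knave, Daria: knave

Consider Gus. Suppose Gus is a knight.
Then no assignment of the remaining roles makes every statement match its speaker's type — contradiction.
So Gus is a knave.
With that fixed, Daria's statement is false, so Daria is a knave.
Consider Pia. Suppose Pia is a knave.
Then no assignment of the remaining roles makes every statement match its speaker's type — contradiction.
So Pia is a knight.
Consider Isla. Suppose Isla is a knave.
Then no assignment of the remaining roles makes every statement match its speaker's type — contradiction.
So Isla is a knight.
With that fixed, Goran's statement is true, so Goran is a knight.
With that fixed, Dana's statement is false, so Dana is a knave.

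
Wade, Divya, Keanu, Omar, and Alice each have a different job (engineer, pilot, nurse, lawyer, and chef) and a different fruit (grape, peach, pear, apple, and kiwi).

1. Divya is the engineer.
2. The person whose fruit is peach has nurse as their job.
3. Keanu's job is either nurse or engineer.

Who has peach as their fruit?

With clues 1–2, Divya is impossible for the one with fruit peach.
With clues 1–3, Alice, Omar, and Wade are impossible for the one with fruit peach.
That leaves Keanu.

Keanu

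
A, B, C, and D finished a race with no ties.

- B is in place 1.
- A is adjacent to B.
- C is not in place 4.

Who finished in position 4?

D

With clue 1, B is ruled out for place 4.
With clues 1–2, A is ruled out for place 4.
With clues 1–3, C is ruled out for place 4.
So place 4 is D.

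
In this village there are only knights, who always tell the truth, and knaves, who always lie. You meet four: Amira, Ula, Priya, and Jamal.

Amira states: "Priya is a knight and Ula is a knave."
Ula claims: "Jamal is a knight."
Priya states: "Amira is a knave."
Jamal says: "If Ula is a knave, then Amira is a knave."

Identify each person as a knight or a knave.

Consider Amira. Suppose Amira is a knight.
Then no assignment of the remaining roles makes every statement match its speaker's type — contradiction.
So Amira is a knave.
With that fixed, Priya's statement is true, so Priya is a knight.
With that fixed, Jamal's statement is true, so Jamal is a knight.
With that fixed, Ula's statement is true, so Ula is a knight.

Amira: knave, Ula: knight, Priya: knight, Jamal: knight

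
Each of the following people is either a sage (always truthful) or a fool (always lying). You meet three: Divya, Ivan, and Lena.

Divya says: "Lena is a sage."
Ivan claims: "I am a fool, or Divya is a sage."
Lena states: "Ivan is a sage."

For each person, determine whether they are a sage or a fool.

Divya: sage, Ivan: sage, Lena: sage

Consider Divya. Suppose Divya is a fool.
Then whichever role Ivan has, Ivan's statement has the wrong truth value — contradiction.
So Divya is a sage.
With that fixed, Ivan's statement is true, so Ivan is a sage.
With that fixed, Lena's statement is true, so Lena is a sage.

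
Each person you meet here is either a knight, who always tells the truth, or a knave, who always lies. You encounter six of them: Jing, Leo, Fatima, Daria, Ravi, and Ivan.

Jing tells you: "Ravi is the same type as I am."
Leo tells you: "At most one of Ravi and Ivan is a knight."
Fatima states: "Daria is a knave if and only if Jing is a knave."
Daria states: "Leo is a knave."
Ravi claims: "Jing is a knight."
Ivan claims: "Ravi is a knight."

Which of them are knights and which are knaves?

Jing: knight, Leo: knave, Fatima: knight, Daria: knight, Ravi: knight, Ivan: knight

Consider Jing. Suppose Jing is a knave.
Then no assignment of the remaining roles makes every statement match its speaker's type — contradiction.
So Jing is a knight.
With that fixed, Ravi's statement is true, so Ravi is a knight.
With that fixed, Ivan's statement is true, so Ivan is a knight.
With that fixed, Leo's statement is false, so Leo is a knave.
With that fixed, Daria's statement is true, so Daria is a knight.
With that fixed, Fatima's statement is true, so Fatima is a knight.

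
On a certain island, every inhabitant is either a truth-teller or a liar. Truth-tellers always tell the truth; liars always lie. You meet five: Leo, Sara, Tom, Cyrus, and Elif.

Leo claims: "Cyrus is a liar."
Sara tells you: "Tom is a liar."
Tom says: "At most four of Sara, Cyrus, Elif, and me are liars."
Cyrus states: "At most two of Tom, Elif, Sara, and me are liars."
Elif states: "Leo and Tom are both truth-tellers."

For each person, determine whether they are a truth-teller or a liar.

Regardless of anyone's role, Tom's statement is true, so Tom is a truth-teller.
With that fixed, Sara's statement is false, so Sara is a liar.
Consider Leo. Suppose Leo is a truth-teller.
Then no assignment of the remaining roles makes every statement match its speaker's type — contradiction.
So Leo is a liar.
With that fixed, Elif's statement is false, so Elif is a liar.
Consider Cyrus. Suppose Cyrus is a liar.
Then Leo's statement comes out true, contradicting Leo being a liar.
So Cyrus is a truth-teller.

Leo: liar, Sara: liar, Tom: truth-teller, Cyrus: truth-teller, Elif: liar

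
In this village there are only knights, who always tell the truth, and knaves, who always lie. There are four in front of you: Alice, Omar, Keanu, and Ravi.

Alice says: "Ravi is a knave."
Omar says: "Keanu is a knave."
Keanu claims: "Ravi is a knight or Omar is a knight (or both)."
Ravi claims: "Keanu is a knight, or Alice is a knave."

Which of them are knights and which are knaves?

Alice: knave, Omar: knave, Keanu: knight, Ravi: knight

Consider Alice. Suppose Alice is a knight.
Then no assignment of the remaining roles makes every statement match its speaker's type — contradiction.
So Alice is a knave.
With that fixed, Ravi's statement is true, so Ravi is a knight.
With that fixed, Keanu's statement is true, so Keanu is a knight.
With that fixed, Omar's statement is false, so Omar is a knave.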